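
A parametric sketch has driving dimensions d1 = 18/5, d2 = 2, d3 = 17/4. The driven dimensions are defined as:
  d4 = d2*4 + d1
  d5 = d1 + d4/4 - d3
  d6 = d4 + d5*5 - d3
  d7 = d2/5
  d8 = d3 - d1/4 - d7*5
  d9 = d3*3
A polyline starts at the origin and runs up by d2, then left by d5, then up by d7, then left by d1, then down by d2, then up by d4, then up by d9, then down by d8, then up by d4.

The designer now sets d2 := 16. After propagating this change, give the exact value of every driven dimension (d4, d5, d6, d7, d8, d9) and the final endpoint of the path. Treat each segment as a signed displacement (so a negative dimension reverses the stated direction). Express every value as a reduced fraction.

d4 = 338/5
d5 = 65/4
d6 = 723/5
d7 = 16/5
d8 = -253/20
d9 = 51/4
endpoint = (-397/20, 819/5)

Apply edit: d2 := 16
  d4 = d2*4 + d1 = 338/5
  d5 = d1 + d4/4 - d3 = 65/4
  d6 = d4 + d5*5 - d3 = 723/5
  d7 = d2/5 = 16/5
  d8 = d3 - d1/4 - d7*5 = -253/20
  d9 = d3*3 = 51/4
Walk from origin (0, 0):
  seg 1: up by d2 = 16 → (0, 16)
  seg 2: left by d5 = 65/4 → (-65/4, 16)
  seg 3: up by d7 = 16/5 → (-65/4, 96/5)
  seg 4: left by d1 = 18/5 → (-397/20, 96/5)
  seg 5: down by d2 = 16 → (-397/20, 16/5)
  seg 6: up by d4 = 338/5 → (-397/20, 354/5)
  seg 7: up by d9 = 51/4 → (-397/20, 1671/20)
  seg 8: down by d8 = -253/20 → (-397/20, 481/5)
  seg 9: up by d4 = 338/5 → (-397/20, 819/5)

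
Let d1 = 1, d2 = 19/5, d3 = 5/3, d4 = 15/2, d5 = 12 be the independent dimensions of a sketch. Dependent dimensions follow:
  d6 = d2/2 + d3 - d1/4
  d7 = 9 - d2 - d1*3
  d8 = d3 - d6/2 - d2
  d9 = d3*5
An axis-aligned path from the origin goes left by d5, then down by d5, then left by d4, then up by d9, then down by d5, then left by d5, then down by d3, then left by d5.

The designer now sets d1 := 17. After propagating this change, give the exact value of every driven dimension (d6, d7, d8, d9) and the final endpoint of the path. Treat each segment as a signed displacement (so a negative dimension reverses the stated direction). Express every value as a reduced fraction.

d6 = -41/60
d7 = -229/5
d8 = -43/24
d9 = 25/3
endpoint = (-87/2, -52/3)

Apply edit: d1 := 17
  d6 = d2/2 + d3 - d1/4 = -41/60
  d7 = 9 - d2 - d1*3 = -229/5
  d8 = d3 - d6/2 - d2 = -43/24
  d9 = d3*5 = 25/3
Walk from origin (0, 0):
  seg 1: left by d5 = 12 → (-12, 0)
  seg 2: down by d5 = 12 → (-12, -12)
  seg 3: left by d4 = 15/2 → (-39/2, -12)
  seg 4: up by d9 = 25/3 → (-39/2, -11/3)
  seg 5: down by d5 = 12 → (-39/2, -47/3)
  seg 6: left by d5 = 12 → (-63/2, -47/3)
  seg 7: down by d3 = 5/3 → (-63/2, -52/3)
  seg 8: left by d5 = 12 → (-87/2, -52/3)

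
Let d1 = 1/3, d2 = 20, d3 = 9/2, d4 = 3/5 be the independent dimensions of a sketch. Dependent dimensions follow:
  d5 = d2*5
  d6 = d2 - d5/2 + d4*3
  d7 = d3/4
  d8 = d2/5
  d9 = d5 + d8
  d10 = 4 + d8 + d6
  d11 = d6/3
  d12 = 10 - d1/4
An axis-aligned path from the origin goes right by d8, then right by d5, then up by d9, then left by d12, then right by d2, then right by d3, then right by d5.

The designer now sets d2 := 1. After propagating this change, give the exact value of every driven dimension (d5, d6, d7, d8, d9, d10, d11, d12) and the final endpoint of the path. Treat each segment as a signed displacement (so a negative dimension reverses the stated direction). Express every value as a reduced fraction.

d5 = 5
d6 = 3/10
d7 = 9/8
d8 = 1/5
d9 = 26/5
d10 = 9/2
d11 = 1/10
d12 = 119/12
endpoint = (347/60, 26/5)

Apply edit: d2 := 1
  d5 = d2*5 = 5
  d6 = d2 - d5/2 + d4*3 = 3/10
  d7 = d3/4 = 9/8
  d8 = d2/5 = 1/5
  d9 = d5 + d8 = 26/5
  d10 = 4 + d8 + d6 = 9/2
  d11 = d6/3 = 1/10
  d12 = 10 - d1/4 = 119/12
Walk from origin (0, 0):
  seg 1: right by d8 = 1/5 → (1/5, 0)
  seg 2: right by d5 = 5 → (26/5, 0)
  seg 3: up by d9 = 26/5 → (26/5, 26/5)
  seg 4: left by d12 = 119/12 → (-283/60, 26/5)
  seg 5: right by d2 = 1 → (-223/60, 26/5)
  seg 6: right by d3 = 9/2 → (47/60, 26/5)
  seg 7: right by d5 = 5 → (347/60, 26/5)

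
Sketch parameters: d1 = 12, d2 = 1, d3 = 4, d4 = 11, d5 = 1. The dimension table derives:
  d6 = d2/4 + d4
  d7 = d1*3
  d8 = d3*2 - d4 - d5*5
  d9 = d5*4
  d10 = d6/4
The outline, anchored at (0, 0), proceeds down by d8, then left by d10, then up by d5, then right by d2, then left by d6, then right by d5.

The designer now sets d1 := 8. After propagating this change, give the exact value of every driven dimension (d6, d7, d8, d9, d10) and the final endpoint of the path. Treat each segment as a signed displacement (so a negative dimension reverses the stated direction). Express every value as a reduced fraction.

d6 = 45/4
d7 = 24
d8 = -8
d9 = 4
d10 = 45/16
endpoint = (-193/16, 9)

Apply edit: d1 := 8
  d6 = d2/4 + d4 = 45/4
  d7 = d1*3 = 24
  d8 = d3*2 - d4 - d5*5 = -8
  d9 = d5*4 = 4
  d10 = d6/4 = 45/16
Walk from origin (0, 0):
  seg 1: down by d8 = -8 → (0, 8)
  seg 2: left by d10 = 45/16 → (-45/16, 8)
  seg 3: up by d5 = 1 → (-45/16, 9)
  seg 4: right by d2 = 1 → (-29/16, 9)
  seg 5: left by d6 = 45/4 → (-209/16, 9)
  seg 6: right by d5 = 1 → (-193/16, 9)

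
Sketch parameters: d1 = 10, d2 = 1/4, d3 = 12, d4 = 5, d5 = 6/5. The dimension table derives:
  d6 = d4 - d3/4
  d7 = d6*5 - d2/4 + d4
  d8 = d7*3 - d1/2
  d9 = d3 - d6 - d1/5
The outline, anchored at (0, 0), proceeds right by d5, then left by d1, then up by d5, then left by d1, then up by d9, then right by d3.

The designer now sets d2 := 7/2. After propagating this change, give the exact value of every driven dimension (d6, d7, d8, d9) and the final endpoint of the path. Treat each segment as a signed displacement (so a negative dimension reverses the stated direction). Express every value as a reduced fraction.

Apply edit: d2 := 7/2
  d6 = d4 - d3/4 = 2
  d7 = d6*5 - d2/4 + d4 = 113/8
  d8 = d7*3 - d1/2 = 299/8
  d9 = d3 - d6 - d1/5 = 8
Walk from origin (0, 0):
  seg 1: right by d5 = 6/5 → (6/5, 0)
  seg 2: left by d1 = 10 → (-44/5, 0)
  seg 3: up by d5 = 6/5 → (-44/5, 6/5)
  seg 4: left by d1 = 10 → (-94/5, 6/5)
  seg 5: up by d9 = 8 → (-94/5, 46/5)
  seg 6: right by d3 = 12 → (-34/5, 46/5)

d6 = 2
d7 = 113/8
d8 = 299/8
d9 = 8
endpoint = (-34/5, 46/5)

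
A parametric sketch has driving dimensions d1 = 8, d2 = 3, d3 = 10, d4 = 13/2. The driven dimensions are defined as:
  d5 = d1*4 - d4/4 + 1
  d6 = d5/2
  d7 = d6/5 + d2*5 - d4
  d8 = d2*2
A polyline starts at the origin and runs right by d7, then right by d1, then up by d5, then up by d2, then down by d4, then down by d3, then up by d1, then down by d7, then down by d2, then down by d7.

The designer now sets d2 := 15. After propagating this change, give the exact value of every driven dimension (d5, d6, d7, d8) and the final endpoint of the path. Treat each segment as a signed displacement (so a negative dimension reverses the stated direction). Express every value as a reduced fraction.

Apply edit: d2 := 15
  d5 = d1*4 - d4/4 + 1 = 251/8
  d6 = d5/2 = 251/16
  d7 = d6/5 + d2*5 - d4 = 5731/80
  d8 = d2*2 = 30
Walk from origin (0, 0):
  seg 1: right by d7 = 5731/80 → (5731/80, 0)
  seg 2: right by d1 = 8 → (6371/80, 0)
  seg 3: up by d5 = 251/8 → (6371/80, 251/8)
  seg 4: up by d2 = 15 → (6371/80, 371/8)
  seg 5: down by d4 = 13/2 → (6371/80, 319/8)
  seg 6: down by d3 = 10 → (6371/80, 239/8)
  seg 7: up by d1 = 8 → (6371/80, 303/8)
  seg 8: down by d7 = 5731/80 → (6371/80, -2701/80)
  seg 9: down by d2 = 15 → (6371/80, -3901/80)
  seg 10: down by d7 = 5731/80 → (6371/80, -602/5)

d5 = 251/8
d6 = 251/16
d7 = 5731/80
d8 = 30
endpoint = (6371/80, -602/5)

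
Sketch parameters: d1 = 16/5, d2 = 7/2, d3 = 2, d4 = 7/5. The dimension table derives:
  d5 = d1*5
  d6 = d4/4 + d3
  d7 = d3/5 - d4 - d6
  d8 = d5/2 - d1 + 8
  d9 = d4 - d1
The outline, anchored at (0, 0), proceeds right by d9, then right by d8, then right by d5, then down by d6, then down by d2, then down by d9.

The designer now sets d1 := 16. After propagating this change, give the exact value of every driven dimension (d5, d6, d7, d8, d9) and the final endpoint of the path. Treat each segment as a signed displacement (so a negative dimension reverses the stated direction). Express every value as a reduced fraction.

Apply edit: d1 := 16
  d5 = d1*5 = 80
  d6 = d4/4 + d3 = 47/20
  d7 = d3/5 - d4 - d6 = -67/20
  d8 = d5/2 - d1 + 8 = 32
  d9 = d4 - d1 = -73/5
Walk from origin (0, 0):
  seg 1: right by d9 = -73/5 → (-73/5, 0)
  seg 2: right by d8 = 32 → (87/5, 0)
  seg 3: right by d5 = 80 → (487/5, 0)
  seg 4: down by d6 = 47/20 → (487/5, -47/20)
  seg 5: down by d2 = 7/2 → (487/5, -117/20)
  seg 6: down by d9 = -73/5 → (487/5, 35/4)

d5 = 80
d6 = 47/20
d7 = -67/20
d8 = 32
d9 = -73/5
endpoint = (487/5, 35/4)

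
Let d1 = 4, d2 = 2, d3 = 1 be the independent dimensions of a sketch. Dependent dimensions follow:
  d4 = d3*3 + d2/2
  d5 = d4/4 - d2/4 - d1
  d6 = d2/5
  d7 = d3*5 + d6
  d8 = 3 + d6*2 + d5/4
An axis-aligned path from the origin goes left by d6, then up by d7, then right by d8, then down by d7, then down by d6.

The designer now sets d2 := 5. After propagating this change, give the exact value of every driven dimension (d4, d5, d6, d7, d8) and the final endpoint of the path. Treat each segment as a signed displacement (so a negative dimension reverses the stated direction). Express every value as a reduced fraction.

Apply edit: d2 := 5
  d4 = d3*3 + d2/2 = 11/2
  d5 = d4/4 - d2/4 - d1 = -31/8
  d6 = d2/5 = 1
  d7 = d3*5 + d6 = 6
  d8 = 3 + d6*2 + d5/4 = 129/32
Walk from origin (0, 0):
  seg 1: left by d6 = 1 → (-1, 0)
  seg 2: up by d7 = 6 → (-1, 6)
  seg 3: right by d8 = 129/32 → (97/32, 6)
  seg 4: down by d7 = 6 → (97/32, 0)
  seg 5: down by d6 = 1 → (97/32, -1)

d4 = 11/2
d5 = -31/8
d6 = 1
d7 = 6
d8 = 129/32
endpoint = (97/32, -1)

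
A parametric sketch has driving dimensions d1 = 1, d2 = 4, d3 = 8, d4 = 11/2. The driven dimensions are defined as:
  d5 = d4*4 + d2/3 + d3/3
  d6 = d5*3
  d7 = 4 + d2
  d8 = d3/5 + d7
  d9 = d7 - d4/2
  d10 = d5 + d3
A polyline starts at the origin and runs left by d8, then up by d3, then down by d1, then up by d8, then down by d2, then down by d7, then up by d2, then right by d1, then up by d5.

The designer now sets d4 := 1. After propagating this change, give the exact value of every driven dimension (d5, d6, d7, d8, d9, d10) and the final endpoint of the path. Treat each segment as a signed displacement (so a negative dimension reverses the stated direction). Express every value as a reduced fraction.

Apply edit: d4 := 1
  d5 = d4*4 + d2/3 + d3/3 = 8
  d6 = d5*3 = 24
  d7 = 4 + d2 = 8
  d8 = d3/5 + d7 = 48/5
  d9 = d7 - d4/2 = 15/2
  d10 = d5 + d3 = 16
Walk from origin (0, 0):
  seg 1: left by d8 = 48/5 → (-48/5, 0)
  seg 2: up by d3 = 8 → (-48/5, 8)
  seg 3: down by d1 = 1 → (-48/5, 7)
  seg 4: up by d8 = 48/5 → (-48/5, 83/5)
  seg 5: down by d2 = 4 → (-48/5, 63/5)
  seg 6: down by d7 = 8 → (-48/5, 23/5)
  seg 7: up by d2 = 4 → (-48/5, 43/5)
  seg 8: right by d1 = 1 → (-43/5, 43/5)
  seg 9: up by d5 = 8 → (-43/5, 83/5)

d5 = 8
d6 = 24
d7 = 8
d8 = 48/5
d9 = 15/2
d10 = 16
endpoint = (-43/5, 83/5)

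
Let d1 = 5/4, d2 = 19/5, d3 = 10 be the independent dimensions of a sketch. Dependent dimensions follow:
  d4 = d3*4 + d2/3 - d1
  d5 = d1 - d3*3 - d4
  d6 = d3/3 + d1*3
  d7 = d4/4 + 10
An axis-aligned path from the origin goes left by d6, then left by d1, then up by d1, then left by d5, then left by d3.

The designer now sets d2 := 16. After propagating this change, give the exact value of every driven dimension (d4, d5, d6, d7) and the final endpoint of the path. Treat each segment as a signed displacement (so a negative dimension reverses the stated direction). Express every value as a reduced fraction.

d4 = 529/12
d5 = -437/6
d6 = 85/12
d7 = 1009/48
endpoint = (109/2, 5/4)

Apply edit: d2 := 16
  d4 = d3*4 + d2/3 - d1 = 529/12
  d5 = d1 - d3*3 - d4 = -437/6
  d6 = d3/3 + d1*3 = 85/12
  d7 = d4/4 + 10 = 1009/48
Walk from origin (0, 0):
  seg 1: left by d6 = 85/12 → (-85/12, 0)
  seg 2: left by d1 = 5/4 → (-25/3, 0)
  seg 3: up by d1 = 5/4 → (-25/3, 5/4)
  seg 4: left by d5 = -437/6 → (129/2, 5/4)
  seg 5: left by d3 = 10 → (109/2, 5/4)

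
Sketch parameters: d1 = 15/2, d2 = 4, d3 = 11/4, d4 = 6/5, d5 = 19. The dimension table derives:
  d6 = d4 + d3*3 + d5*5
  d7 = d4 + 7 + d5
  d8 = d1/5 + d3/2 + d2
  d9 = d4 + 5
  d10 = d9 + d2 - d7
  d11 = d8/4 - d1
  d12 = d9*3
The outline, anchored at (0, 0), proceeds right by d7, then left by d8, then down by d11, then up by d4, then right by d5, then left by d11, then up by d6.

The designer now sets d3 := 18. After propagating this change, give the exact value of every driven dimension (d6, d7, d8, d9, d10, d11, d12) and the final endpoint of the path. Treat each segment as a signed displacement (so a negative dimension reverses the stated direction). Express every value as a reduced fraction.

Apply edit: d3 := 18
  d6 = d4 + d3*3 + d5*5 = 751/5
  d7 = d4 + 7 + d5 = 136/5
  d8 = d1/5 + d3/2 + d2 = 29/2
  d9 = d4 + 5 = 31/5
  d10 = d9 + d2 - d7 = -17
  d11 = d8/4 - d1 = -31/8
  d12 = d9*3 = 93/5
Walk from origin (0, 0):
  seg 1: right by d7 = 136/5 → (136/5, 0)
  seg 2: left by d8 = 29/2 → (127/10, 0)
  seg 3: down by d11 = -31/8 → (127/10, 31/8)
  seg 4: up by d4 = 6/5 → (127/10, 203/40)
  seg 5: right by d5 = 19 → (317/10, 203/40)
  seg 6: left by d11 = -31/8 → (1423/40, 203/40)
  seg 7: up by d6 = 751/5 → (1423/40, 6211/40)

d6 = 751/5
d7 = 136/5
d8 = 29/2
d9 = 31/5
d10 = -17
d11 = -31/8
d12 = 93/5
endpoint = (1423/40, 6211/40)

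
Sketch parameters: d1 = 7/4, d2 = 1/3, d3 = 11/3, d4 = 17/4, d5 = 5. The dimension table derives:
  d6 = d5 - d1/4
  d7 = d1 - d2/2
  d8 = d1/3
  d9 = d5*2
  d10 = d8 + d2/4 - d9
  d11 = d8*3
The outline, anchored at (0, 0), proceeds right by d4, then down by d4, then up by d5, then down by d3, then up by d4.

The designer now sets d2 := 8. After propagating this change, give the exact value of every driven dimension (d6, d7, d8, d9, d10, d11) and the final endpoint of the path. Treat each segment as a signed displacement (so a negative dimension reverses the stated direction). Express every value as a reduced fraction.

Apply edit: d2 := 8
  d6 = d5 - d1/4 = 73/16
  d7 = d1 - d2/2 = -9/4
  d8 = d1/3 = 7/12
  d9 = d5*2 = 10
  d10 = d8 + d2/4 - d9 = -89/12
  d11 = d8*3 = 7/4
Walk from origin (0, 0):
  seg 1: right by d4 = 17/4 → (17/4, 0)
  seg 2: down by d4 = 17/4 → (17/4, -17/4)
  seg 3: up by d5 = 5 → (17/4, 3/4)
  seg 4: down by d3 = 11/3 → (17/4, -35/12)
  seg 5: up by d4 = 17/4 → (17/4, 4/3)

d6 = 73/16
d7 = -9/4
d8 = 7/12
d9 = 10
d10 = -89/12
d11 = 7/4
endpoint = (17/4, 4/3)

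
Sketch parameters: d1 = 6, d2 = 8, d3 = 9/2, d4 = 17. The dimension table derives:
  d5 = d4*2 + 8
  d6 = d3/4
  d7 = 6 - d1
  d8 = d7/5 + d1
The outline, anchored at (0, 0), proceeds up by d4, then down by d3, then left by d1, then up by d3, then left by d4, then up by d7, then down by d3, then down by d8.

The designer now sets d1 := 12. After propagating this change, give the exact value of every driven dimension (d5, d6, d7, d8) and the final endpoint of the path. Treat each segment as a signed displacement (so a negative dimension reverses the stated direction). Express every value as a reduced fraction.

Apply edit: d1 := 12
  d5 = d4*2 + 8 = 42
  d6 = d3/4 = 9/8
  d7 = 6 - d1 = -6
  d8 = d7/5 + d1 = 54/5
Walk from origin (0, 0):
  seg 1: up by d4 = 17 → (0, 17)
  seg 2: down by d3 = 9/2 → (0, 25/2)
  seg 3: left by d1 = 12 → (-12, 25/2)
  seg 4: up by d3 = 9/2 → (-12, 17)
  seg 5: left by d4 = 17 → (-29, 17)
  seg 6: up by d7 = -6 → (-29, 11)
  seg 7: down by d3 = 9/2 → (-29, 13/2)
  seg 8: down by d8 = 54/5 → (-29, -43/10)

d5 = 42
d6 = 9/8
d7 = -6
d8 = 54/5
endpoint = (-29, -43/10)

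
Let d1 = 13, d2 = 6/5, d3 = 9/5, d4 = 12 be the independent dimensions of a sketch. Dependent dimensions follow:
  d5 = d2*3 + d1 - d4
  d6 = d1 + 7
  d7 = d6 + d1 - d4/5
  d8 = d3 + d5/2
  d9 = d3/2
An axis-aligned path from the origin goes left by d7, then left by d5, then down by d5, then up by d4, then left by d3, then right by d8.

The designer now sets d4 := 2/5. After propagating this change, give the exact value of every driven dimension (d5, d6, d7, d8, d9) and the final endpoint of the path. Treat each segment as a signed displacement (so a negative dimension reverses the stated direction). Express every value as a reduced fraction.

Apply edit: d4 := 2/5
  d5 = d2*3 + d1 - d4 = 81/5
  d6 = d1 + 7 = 20
  d7 = d6 + d1 - d4/5 = 823/25
  d8 = d3 + d5/2 = 99/10
  d9 = d3/2 = 9/10
Walk from origin (0, 0):
  seg 1: left by d7 = 823/25 → (-823/25, 0)
  seg 2: left by d5 = 81/5 → (-1228/25, 0)
  seg 3: down by d5 = 81/5 → (-1228/25, -81/5)
  seg 4: up by d4 = 2/5 → (-1228/25, -79/5)
  seg 5: left by d3 = 9/5 → (-1273/25, -79/5)
  seg 6: right by d8 = 99/10 → (-2051/50, -79/5)

d5 = 81/5
d6 = 20
d7 = 823/25
d8 = 99/10
d9 = 9/10
endpoint = (-2051/50, -79/5)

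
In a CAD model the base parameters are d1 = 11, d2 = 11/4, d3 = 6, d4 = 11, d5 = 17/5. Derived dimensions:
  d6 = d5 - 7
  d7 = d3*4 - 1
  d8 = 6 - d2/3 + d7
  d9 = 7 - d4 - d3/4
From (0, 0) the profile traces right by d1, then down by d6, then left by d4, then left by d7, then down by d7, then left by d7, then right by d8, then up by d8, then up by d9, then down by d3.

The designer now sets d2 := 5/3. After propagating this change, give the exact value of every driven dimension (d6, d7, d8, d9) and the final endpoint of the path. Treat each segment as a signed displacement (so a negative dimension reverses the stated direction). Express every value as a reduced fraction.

Apply edit: d2 := 5/3
  d6 = d5 - 7 = -18/5
  d7 = d3*4 - 1 = 23
  d8 = 6 - d2/3 + d7 = 256/9
  d9 = 7 - d4 - d3/4 = -11/2
Walk from origin (0, 0):
  seg 1: right by d1 = 11 → (11, 0)
  seg 2: down by d6 = -18/5 → (11, 18/5)
  seg 3: left by d4 = 11 → (0, 18/5)
  seg 4: left by d7 = 23 → (-23, 18/5)
  seg 5: down by d7 = 23 → (-23, -97/5)
  seg 6: left by d7 = 23 → (-46, -97/5)
  seg 7: right by d8 = 256/9 → (-158/9, -97/5)
  seg 8: up by d8 = 256/9 → (-158/9, 407/45)
  seg 9: up by d9 = -11/2 → (-158/9, 319/90)
  seg 10: down by d3 = 6 → (-158/9, -221/90)

d6 = -18/5
d7 = 23
d8 = 256/9
d9 = -11/2
endpoint = (-158/9, -221/90)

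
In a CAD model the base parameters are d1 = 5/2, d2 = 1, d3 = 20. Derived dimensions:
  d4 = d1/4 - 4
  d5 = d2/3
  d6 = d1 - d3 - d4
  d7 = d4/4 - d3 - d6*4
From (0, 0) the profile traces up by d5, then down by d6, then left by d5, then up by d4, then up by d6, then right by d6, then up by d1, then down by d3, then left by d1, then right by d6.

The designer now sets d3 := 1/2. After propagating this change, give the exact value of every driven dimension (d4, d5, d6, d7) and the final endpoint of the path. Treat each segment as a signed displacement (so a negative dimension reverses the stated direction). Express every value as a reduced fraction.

Apply edit: d3 := 1/2
  d4 = d1/4 - 4 = -27/8
  d5 = d2/3 = 1/3
  d6 = d1 - d3 - d4 = 43/8
  d7 = d4/4 - d3 - d6*4 = -731/32
Walk from origin (0, 0):
  seg 1: up by d5 = 1/3 → (0, 1/3)
  seg 2: down by d6 = 43/8 → (0, -121/24)
  seg 3: left by d5 = 1/3 → (-1/3, -121/24)
  seg 4: up by d4 = -27/8 → (-1/3, -101/12)
  seg 5: up by d6 = 43/8 → (-1/3, -73/24)
  seg 6: right by d6 = 43/8 → (121/24, -73/24)
  seg 7: up by d1 = 5/2 → (121/24, -13/24)
  seg 8: down by d3 = 1/2 → (121/24, -25/24)
  seg 9: left by d1 = 5/2 → (61/24, -25/24)
  seg 10: right by d6 = 43/8 → (95/12, -25/24)

d4 = -27/8
d5 = 1/3
d6 = 43/8
d7 = -731/32
endpoint = (95/12, -25/24)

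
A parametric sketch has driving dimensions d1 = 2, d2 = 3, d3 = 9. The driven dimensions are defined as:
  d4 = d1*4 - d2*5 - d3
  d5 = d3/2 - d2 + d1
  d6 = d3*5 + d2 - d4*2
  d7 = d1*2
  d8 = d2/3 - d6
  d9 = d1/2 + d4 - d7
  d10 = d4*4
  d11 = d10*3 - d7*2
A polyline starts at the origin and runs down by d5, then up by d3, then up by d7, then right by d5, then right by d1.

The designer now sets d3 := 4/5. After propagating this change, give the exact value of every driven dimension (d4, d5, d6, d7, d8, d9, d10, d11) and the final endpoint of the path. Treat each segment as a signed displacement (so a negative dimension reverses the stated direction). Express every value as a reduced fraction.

Apply edit: d3 := 4/5
  d4 = d1*4 - d2*5 - d3 = -39/5
  d5 = d3/2 - d2 + d1 = -3/5
  d6 = d3*5 + d2 - d4*2 = 113/5
  d7 = d1*2 = 4
  d8 = d2/3 - d6 = -108/5
  d9 = d1/2 + d4 - d7 = -54/5
  d10 = d4*4 = -156/5
  d11 = d10*3 - d7*2 = -508/5
Walk from origin (0, 0):
  seg 1: down by d5 = -3/5 → (0, 3/5)
  seg 2: up by d3 = 4/5 → (0, 7/5)
  seg 3: up by d7 = 4 → (0, 27/5)
  seg 4: right by d5 = -3/5 → (-3/5, 27/5)
  seg 5: right by d1 = 2 → (7/5, 27/5)

d4 = -39/5
d5 = -3/5
d6 = 113/5
d7 = 4
d8 = -108/5
d9 = -54/5
d10 = -156/5
d11 = -508/5
endpoint = (7/5, 27/5)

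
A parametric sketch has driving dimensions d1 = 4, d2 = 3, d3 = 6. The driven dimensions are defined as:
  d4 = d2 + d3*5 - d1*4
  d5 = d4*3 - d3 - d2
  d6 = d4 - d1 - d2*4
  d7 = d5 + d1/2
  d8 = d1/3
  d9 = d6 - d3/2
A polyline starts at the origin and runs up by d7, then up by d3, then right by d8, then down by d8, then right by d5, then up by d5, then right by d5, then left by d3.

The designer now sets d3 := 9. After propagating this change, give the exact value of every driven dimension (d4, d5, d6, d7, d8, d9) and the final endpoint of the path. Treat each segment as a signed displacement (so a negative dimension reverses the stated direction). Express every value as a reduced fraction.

Apply edit: d3 := 9
  d4 = d2 + d3*5 - d1*4 = 32
  d5 = d4*3 - d3 - d2 = 84
  d6 = d4 - d1 - d2*4 = 16
  d7 = d5 + d1/2 = 86
  d8 = d1/3 = 4/3
  d9 = d6 - d3/2 = 23/2
Walk from origin (0, 0):
  seg 1: up by d7 = 86 → (0, 86)
  seg 2: up by d3 = 9 → (0, 95)
  seg 3: right by d8 = 4/3 → (4/3, 95)
  seg 4: down by d8 = 4/3 → (4/3, 281/3)
  seg 5: right by d5 = 84 → (256/3, 281/3)
  seg 6: up by d5 = 84 → (256/3, 533/3)
  seg 7: right by d5 = 84 → (508/3, 533/3)
  seg 8: left by d3 = 9 → (481/3, 533/3)

d4 = 32
d5 = 84
d6 = 16
d7 = 86
d8 = 4/3
d9 = 23/2
endpoint = (481/3, 533/3)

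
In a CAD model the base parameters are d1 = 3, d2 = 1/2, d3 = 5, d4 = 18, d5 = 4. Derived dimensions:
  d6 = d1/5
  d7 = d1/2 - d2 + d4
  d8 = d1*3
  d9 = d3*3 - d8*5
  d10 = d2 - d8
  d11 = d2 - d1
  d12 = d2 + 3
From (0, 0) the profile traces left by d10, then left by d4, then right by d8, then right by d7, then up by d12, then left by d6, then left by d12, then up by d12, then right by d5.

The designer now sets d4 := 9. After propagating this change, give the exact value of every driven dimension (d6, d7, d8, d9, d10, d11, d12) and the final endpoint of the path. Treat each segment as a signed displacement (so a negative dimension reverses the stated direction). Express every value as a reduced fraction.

d6 = 3/5
d7 = 10
d8 = 9
d9 = -30
d10 = -17/2
d11 = -5/2
d12 = 7/2
endpoint = (92/5, 7)

Apply edit: d4 := 9
  d6 = d1/5 = 3/5
  d7 = d1/2 - d2 + d4 = 10
  d8 = d1*3 = 9
  d9 = d3*3 - d8*5 = -30
  d10 = d2 - d8 = -17/2
  d11 = d2 - d1 = -5/2
  d12 = d2 + 3 = 7/2
Walk from origin (0, 0):
  seg 1: left by d10 = -17/2 → (17/2, 0)
  seg 2: left by d4 = 9 → (-1/2, 0)
  seg 3: right by d8 = 9 → (17/2, 0)
  seg 4: right by d7 = 10 → (37/2, 0)
  seg 5: up by d12 = 7/2 → (37/2, 7/2)
  seg 6: left by d6 = 3/5 → (179/10, 7/2)
  seg 7: left by d12 = 7/2 → (72/5, 7/2)
  seg 8: up by d12 = 7/2 → (72/5, 7)
  seg 9: right by d5 = 4 → (92/5, 7)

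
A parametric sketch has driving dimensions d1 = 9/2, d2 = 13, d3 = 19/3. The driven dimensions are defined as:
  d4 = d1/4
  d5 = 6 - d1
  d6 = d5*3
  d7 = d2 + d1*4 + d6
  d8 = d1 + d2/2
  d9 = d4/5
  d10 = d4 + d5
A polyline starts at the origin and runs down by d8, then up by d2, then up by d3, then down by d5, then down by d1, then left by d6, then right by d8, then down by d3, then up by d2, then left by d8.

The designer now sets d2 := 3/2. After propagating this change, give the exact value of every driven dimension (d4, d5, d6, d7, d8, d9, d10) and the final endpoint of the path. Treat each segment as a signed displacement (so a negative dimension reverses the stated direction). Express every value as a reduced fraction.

d4 = 9/8
d5 = 3/2
d6 = 9/2
d7 = 24
d8 = 21/4
d9 = 9/40
d10 = 21/8
endpoint = (-9/2, -33/4)

Apply edit: d2 := 3/2
  d4 = d1/4 = 9/8
  d5 = 6 - d1 = 3/2
  d6 = d5*3 = 9/2
  d7 = d2 + d1*4 + d6 = 24
  d8 = d1 + d2/2 = 21/4
  d9 = d4/5 = 9/40
  d10 = d4 + d5 = 21/8
Walk from origin (0, 0):
  seg 1: down by d8 = 21/4 → (0, -21/4)
  seg 2: up by d2 = 3/2 → (0, -15/4)
  seg 3: up by d3 = 19/3 → (0, 31/12)
  seg 4: down by d5 = 3/2 → (0, 13/12)
  seg 5: down by d1 = 9/2 → (0, -41/12)
  seg 6: left by d6 = 9/2 → (-9/2, -41/12)
  seg 7: right by d8 = 21/4 → (3/4, -41/12)
  seg 8: down by d3 = 19/3 → (3/4, -39/4)
  seg 9: up by d2 = 3/2 → (3/4, -33/4)
  seg 10: left by d8 = 21/4 → (-9/2, -33/4)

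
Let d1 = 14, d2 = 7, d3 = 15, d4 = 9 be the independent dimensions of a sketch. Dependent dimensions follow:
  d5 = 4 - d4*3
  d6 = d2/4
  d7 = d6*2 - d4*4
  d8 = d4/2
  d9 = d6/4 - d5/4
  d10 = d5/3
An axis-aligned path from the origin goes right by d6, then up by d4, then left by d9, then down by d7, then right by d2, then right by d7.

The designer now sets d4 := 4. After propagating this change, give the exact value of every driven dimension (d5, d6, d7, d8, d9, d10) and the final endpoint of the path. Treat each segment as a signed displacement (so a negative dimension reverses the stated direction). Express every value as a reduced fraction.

Apply edit: d4 := 4
  d5 = 4 - d4*3 = -8
  d6 = d2/4 = 7/4
  d7 = d6*2 - d4*4 = -25/2
  d8 = d4/2 = 2
  d9 = d6/4 - d5/4 = 39/16
  d10 = d5/3 = -8/3
Walk from origin (0, 0):
  seg 1: right by d6 = 7/4 → (7/4, 0)
  seg 2: up by d4 = 4 → (7/4, 4)
  seg 3: left by d9 = 39/16 → (-11/16, 4)
  seg 4: down by d7 = -25/2 → (-11/16, 33/2)
  seg 5: right by d2 = 7 → (101/16, 33/2)
  seg 6: right by d7 = -25/2 → (-99/16, 33/2)

d5 = -8
d6 = 7/4
d7 = -25/2
d8 = 2
d9 = 39/16
d10 = -8/3
endpoint = (-99/16, 33/2)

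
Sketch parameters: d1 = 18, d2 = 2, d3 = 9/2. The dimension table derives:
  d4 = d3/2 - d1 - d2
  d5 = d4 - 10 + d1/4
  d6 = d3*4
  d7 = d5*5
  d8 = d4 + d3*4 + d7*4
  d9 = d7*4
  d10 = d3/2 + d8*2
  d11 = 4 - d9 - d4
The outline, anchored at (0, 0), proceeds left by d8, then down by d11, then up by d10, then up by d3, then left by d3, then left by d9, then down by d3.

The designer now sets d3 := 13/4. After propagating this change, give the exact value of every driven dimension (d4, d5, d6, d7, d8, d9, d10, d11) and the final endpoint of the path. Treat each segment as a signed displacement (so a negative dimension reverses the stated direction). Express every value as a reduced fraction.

Apply edit: d3 := 13/4
  d4 = d3/2 - d1 - d2 = -147/8
  d5 = d4 - 10 + d1/4 = -191/8
  d6 = d3*4 = 13
  d7 = d5*5 = -955/8
  d8 = d4 + d3*4 + d7*4 = -3863/8
  d9 = d7*4 = -955/2
  d10 = d3/2 + d8*2 = -7713/8
  d11 = 4 - d9 - d4 = 3999/8
Walk from origin (0, 0):
  seg 1: left by d8 = -3863/8 → (3863/8, 0)
  seg 2: down by d11 = 3999/8 → (3863/8, -3999/8)
  seg 3: up by d10 = -7713/8 → (3863/8, -1464)
  seg 4: up by d3 = 13/4 → (3863/8, -5843/4)
  seg 5: left by d3 = 13/4 → (3837/8, -5843/4)
  seg 6: left by d9 = -955/2 → (7657/8, -5843/4)
  seg 7: down by d3 = 13/4 → (7657/8, -1464)

d4 = -147/8
d5 = -191/8
d6 = 13
d7 = -955/8
d8 = -3863/8
d9 = -955/2
d10 = -7713/8
d11 = 3999/8
endpoint = (7657/8, -1464)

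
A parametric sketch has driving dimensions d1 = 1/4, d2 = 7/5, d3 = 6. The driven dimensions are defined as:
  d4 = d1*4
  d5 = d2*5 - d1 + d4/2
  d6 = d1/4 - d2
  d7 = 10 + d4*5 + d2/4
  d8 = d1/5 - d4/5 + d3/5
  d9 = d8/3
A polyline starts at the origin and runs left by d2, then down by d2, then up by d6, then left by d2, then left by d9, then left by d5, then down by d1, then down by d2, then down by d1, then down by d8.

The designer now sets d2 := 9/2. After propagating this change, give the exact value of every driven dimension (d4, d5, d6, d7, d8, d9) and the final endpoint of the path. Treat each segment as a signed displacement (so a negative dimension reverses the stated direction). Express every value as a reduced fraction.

Apply edit: d2 := 9/2
  d4 = d1*4 = 1
  d5 = d2*5 - d1 + d4/2 = 91/4
  d6 = d1/4 - d2 = -71/16
  d7 = 10 + d4*5 + d2/4 = 129/8
  d8 = d1/5 - d4/5 + d3/5 = 21/20
  d9 = d8/3 = 7/20
Walk from origin (0, 0):
  seg 1: left by d2 = 9/2 → (-9/2, 0)
  seg 2: down by d2 = 9/2 → (-9/2, -9/2)
  seg 3: up by d6 = -71/16 → (-9/2, -143/16)
  seg 4: left by d2 = 9/2 → (-9, -143/16)
  seg 5: left by d9 = 7/20 → (-187/20, -143/16)
  seg 6: left by d5 = 91/4 → (-321/10, -143/16)
  seg 7: down by d1 = 1/4 → (-321/10, -147/16)
  seg 8: down by d2 = 9/2 → (-321/10, -219/16)
  seg 9: down by d1 = 1/4 → (-321/10, -223/16)
  seg 10: down by d8 = 21/20 → (-321/10, -1199/80)

d4 = 1
d5 = 91/4
d6 = -71/16
d7 = 129/8
d8 = 21/20
d9 = 7/20
endpoint = (-321/10, -1199/80)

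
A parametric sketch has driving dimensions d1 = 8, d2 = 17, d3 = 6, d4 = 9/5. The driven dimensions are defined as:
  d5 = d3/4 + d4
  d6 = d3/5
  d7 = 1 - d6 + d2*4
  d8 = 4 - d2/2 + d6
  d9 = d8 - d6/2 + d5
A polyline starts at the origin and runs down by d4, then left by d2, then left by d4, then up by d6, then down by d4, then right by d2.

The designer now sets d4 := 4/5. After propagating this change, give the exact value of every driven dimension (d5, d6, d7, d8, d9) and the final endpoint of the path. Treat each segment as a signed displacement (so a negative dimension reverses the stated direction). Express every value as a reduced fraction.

Apply edit: d4 := 4/5
  d5 = d3/4 + d4 = 23/10
  d6 = d3/5 = 6/5
  d7 = 1 - d6 + d2*4 = 339/5
  d8 = 4 - d2/2 + d6 = -33/10
  d9 = d8 - d6/2 + d5 = -8/5
Walk from origin (0, 0):
  seg 1: down by d4 = 4/5 → (0, -4/5)
  seg 2: left by d2 = 17 → (-17, -4/5)
  seg 3: left by d4 = 4/5 → (-89/5, -4/5)
  seg 4: up by d6 = 6/5 → (-89/5, 2/5)
  seg 5: down by d4 = 4/5 → (-89/5, -2/5)
  seg 6: right by d2 = 17 → (-4/5, -2/5)

d5 = 23/10
d6 = 6/5
d7 = 339/5
d8 = -33/10
d9 = -8/5
endpoint = (-4/5, -2/5)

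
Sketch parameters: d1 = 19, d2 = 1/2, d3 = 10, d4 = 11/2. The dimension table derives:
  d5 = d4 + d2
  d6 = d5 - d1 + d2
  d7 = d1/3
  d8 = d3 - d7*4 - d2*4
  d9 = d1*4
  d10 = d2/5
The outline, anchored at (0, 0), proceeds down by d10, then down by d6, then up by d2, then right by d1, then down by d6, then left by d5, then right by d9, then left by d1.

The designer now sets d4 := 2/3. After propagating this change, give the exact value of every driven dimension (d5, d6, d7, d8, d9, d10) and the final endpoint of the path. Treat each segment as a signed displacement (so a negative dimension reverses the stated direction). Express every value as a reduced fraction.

Apply edit: d4 := 2/3
  d5 = d4 + d2 = 7/6
  d6 = d5 - d1 + d2 = -52/3
  d7 = d1/3 = 19/3
  d8 = d3 - d7*4 - d2*4 = -52/3
  d9 = d1*4 = 76
  d10 = d2/5 = 1/10
Walk from origin (0, 0):
  seg 1: down by d10 = 1/10 → (0, -1/10)
  seg 2: down by d6 = -52/3 → (0, 517/30)
  seg 3: up by d2 = 1/2 → (0, 266/15)
  seg 4: right by d1 = 19 → (19, 266/15)
  seg 5: down by d6 = -52/3 → (19, 526/15)
  seg 6: left by d5 = 7/6 → (107/6, 526/15)
  seg 7: right by d9 = 76 → (563/6, 526/15)
  seg 8: left by d1 = 19 → (449/6, 526/15)

d5 = 7/6
d6 = -52/3
d7 = 19/3
d8 = -52/3
d9 = 76
d10 = 1/10
endpoint = (449/6, 526/15)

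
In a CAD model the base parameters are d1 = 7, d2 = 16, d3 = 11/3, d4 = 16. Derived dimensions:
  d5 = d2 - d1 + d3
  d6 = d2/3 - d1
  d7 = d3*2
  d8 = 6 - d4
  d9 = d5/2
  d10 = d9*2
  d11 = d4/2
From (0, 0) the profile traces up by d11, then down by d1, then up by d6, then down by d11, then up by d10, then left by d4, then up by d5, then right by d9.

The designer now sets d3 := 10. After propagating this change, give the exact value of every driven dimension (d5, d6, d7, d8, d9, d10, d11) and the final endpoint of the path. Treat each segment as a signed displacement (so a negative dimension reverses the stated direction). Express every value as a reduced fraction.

d5 = 19
d6 = -5/3
d7 = 20
d8 = -10
d9 = 19/2
d10 = 19
d11 = 8
endpoint = (-13/2, 88/3)

Apply edit: d3 := 10
  d5 = d2 - d1 + d3 = 19
  d6 = d2/3 - d1 = -5/3
  d7 = d3*2 = 20
  d8 = 6 - d4 = -10
  d9 = d5/2 = 19/2
  d10 = d9*2 = 19
  d11 = d4/2 = 8
Walk from origin (0, 0):
  seg 1: up by d11 = 8 → (0, 8)
  seg 2: down by d1 = 7 → (0, 1)
  seg 3: up by d6 = -5/3 → (0, -2/3)
  seg 4: down by d11 = 8 → (0, -26/3)
  seg 5: up by d10 = 19 → (0, 31/3)
  seg 6: left by d4 = 16 → (-16, 31/3)
  seg 7: up by d5 = 19 → (-16, 88/3)
  seg 8: right by d9 = 19/2 → (-13/2, 88/3)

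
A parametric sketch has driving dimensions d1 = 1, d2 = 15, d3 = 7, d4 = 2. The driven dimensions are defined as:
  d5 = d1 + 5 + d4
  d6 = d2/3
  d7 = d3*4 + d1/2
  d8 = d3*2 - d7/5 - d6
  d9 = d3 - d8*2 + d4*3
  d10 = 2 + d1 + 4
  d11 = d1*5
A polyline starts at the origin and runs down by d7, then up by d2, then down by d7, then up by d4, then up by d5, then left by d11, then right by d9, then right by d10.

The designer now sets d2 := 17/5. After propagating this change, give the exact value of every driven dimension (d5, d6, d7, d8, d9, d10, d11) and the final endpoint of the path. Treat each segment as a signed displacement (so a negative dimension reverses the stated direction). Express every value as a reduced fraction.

Apply edit: d2 := 17/5
  d5 = d1 + 5 + d4 = 8
  d6 = d2/3 = 17/15
  d7 = d3*4 + d1/2 = 57/2
  d8 = d3*2 - d7/5 - d6 = 43/6
  d9 = d3 - d8*2 + d4*3 = -4/3
  d10 = 2 + d1 + 4 = 7
  d11 = d1*5 = 5
Walk from origin (0, 0):
  seg 1: down by d7 = 57/2 → (0, -57/2)
  seg 2: up by d2 = 17/5 → (0, -251/10)
  seg 3: down by d7 = 57/2 → (0, -268/5)
  seg 4: up by d4 = 2 → (0, -258/5)
  seg 5: up by d5 = 8 → (0, -218/5)
  seg 6: left by d11 = 5 → (-5, -218/5)
  seg 7: right by d9 = -4/3 → (-19/3, -218/5)
  seg 8: right by d10 = 7 → (2/3, -218/5)

d5 = 8
d6 = 17/15
d7 = 57/2
d8 = 43/6
d9 = -4/3
d10 = 7
d11 = 5
endpoint = (2/3, -218/5)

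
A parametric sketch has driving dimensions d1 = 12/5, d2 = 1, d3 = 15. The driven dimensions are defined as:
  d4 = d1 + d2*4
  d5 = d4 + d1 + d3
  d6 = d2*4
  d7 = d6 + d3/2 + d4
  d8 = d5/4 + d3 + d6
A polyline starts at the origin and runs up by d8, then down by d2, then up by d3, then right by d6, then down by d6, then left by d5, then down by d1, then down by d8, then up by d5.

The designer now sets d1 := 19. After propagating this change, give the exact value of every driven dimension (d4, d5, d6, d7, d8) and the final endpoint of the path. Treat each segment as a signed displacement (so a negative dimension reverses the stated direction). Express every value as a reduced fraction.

d4 = 23
d5 = 57
d6 = 4
d7 = 69/2
d8 = 133/4
endpoint = (-53, 48)

Apply edit: d1 := 19
  d4 = d1 + d2*4 = 23
  d5 = d4 + d1 + d3 = 57
  d6 = d2*4 = 4
  d7 = d6 + d3/2 + d4 = 69/2
  d8 = d5/4 + d3 + d6 = 133/4
Walk from origin (0, 0):
  seg 1: up by d8 = 133/4 → (0, 133/4)
  seg 2: down by d2 = 1 → (0, 129/4)
  seg 3: up by d3 = 15 → (0, 189/4)
  seg 4: right by d6 = 4 → (4, 189/4)
  seg 5: down by d6 = 4 → (4, 173/4)
  seg 6: left by d5 = 57 → (-53, 173/4)
  seg 7: down by d1 = 19 → (-53, 97/4)
  seg 8: down by d8 = 133/4 → (-53, -9)
  seg 9: up by d5 = 57 → (-53, 48)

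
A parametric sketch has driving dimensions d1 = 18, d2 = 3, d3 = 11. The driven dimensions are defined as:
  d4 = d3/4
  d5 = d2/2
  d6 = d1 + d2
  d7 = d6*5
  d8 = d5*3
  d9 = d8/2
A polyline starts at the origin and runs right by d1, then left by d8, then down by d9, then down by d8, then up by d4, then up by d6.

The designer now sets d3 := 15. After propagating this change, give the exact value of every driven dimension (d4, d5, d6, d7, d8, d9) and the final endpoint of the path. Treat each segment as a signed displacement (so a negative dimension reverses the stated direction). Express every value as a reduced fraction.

Apply edit: d3 := 15
  d4 = d3/4 = 15/4
  d5 = d2/2 = 3/2
  d6 = d1 + d2 = 21
  d7 = d6*5 = 105
  d8 = d5*3 = 9/2
  d9 = d8/2 = 9/4
Walk from origin (0, 0):
  seg 1: right by d1 = 18 → (18, 0)
  seg 2: left by d8 = 9/2 → (27/2, 0)
  seg 3: down by d9 = 9/4 → (27/2, -9/4)
  seg 4: down by d8 = 9/2 → (27/2, -27/4)
  seg 5: up by d4 = 15/4 → (27/2, -3)
  seg 6: up by d6 = 21 → (27/2, 18)

d4 = 15/4
d5 = 3/2
d6 = 21
d7 = 105
d8 = 9/2
d9 = 9/4
endpoint = (27/2, 18)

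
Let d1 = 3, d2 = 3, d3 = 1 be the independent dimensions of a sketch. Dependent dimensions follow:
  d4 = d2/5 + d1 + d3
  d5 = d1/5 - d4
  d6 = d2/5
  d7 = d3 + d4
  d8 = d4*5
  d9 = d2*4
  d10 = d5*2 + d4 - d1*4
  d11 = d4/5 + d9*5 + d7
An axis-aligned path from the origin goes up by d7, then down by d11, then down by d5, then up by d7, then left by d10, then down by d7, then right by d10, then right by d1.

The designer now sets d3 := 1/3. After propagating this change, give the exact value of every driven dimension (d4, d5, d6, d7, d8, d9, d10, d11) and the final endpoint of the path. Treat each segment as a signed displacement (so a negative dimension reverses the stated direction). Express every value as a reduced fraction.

Apply edit: d3 := 1/3
  d4 = d2/5 + d1 + d3 = 59/15
  d5 = d1/5 - d4 = -10/3
  d6 = d2/5 = 3/5
  d7 = d3 + d4 = 64/15
  d8 = d4*5 = 59/3
  d9 = d2*4 = 12
  d10 = d5*2 + d4 - d1*4 = -221/15
  d11 = d4/5 + d9*5 + d7 = 4879/75
Walk from origin (0, 0):
  seg 1: up by d7 = 64/15 → (0, 64/15)
  seg 2: down by d11 = 4879/75 → (0, -4559/75)
  seg 3: down by d5 = -10/3 → (0, -4309/75)
  seg 4: up by d7 = 64/15 → (0, -3989/75)
  seg 5: left by d10 = -221/15 → (221/15, -3989/75)
  seg 6: down by d7 = 64/15 → (221/15, -4309/75)
  seg 7: right by d10 = -221/15 → (0, -4309/75)
  seg 8: right by d1 = 3 → (3, -4309/75)

d4 = 59/15
d5 = -10/3
d6 = 3/5
d7 = 64/15
d8 = 59/3
d9 = 12
d10 = -221/15
d11 = 4879/75
endpoint = (3, -4309/75)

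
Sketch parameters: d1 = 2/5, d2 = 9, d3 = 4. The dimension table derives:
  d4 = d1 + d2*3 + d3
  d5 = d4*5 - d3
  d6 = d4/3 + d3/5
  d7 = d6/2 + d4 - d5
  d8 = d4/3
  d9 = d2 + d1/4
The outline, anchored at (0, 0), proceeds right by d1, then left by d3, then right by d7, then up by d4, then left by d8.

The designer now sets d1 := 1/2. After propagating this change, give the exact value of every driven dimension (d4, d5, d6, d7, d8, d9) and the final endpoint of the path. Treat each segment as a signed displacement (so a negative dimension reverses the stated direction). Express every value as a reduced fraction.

d4 = 63/2
d5 = 307/2
d6 = 113/10
d7 = -2327/20
d8 = 21/2
d9 = 73/8
endpoint = (-2607/20, 63/2)

Apply edit: d1 := 1/2
  d4 = d1 + d2*3 + d3 = 63/2
  d5 = d4*5 - d3 = 307/2
  d6 = d4/3 + d3/5 = 113/10
  d7 = d6/2 + d4 - d5 = -2327/20
  d8 = d4/3 = 21/2
  d9 = d2 + d1/4 = 73/8
Walk from origin (0, 0):
  seg 1: right by d1 = 1/2 → (1/2, 0)
  seg 2: left by d3 = 4 → (-7/2, 0)
  seg 3: right by d7 = -2327/20 → (-2397/20, 0)
  seg 4: up by d4 = 63/2 → (-2397/20, 63/2)
  seg 5: left by d8 = 21/2 → (-2607/20, 63/2)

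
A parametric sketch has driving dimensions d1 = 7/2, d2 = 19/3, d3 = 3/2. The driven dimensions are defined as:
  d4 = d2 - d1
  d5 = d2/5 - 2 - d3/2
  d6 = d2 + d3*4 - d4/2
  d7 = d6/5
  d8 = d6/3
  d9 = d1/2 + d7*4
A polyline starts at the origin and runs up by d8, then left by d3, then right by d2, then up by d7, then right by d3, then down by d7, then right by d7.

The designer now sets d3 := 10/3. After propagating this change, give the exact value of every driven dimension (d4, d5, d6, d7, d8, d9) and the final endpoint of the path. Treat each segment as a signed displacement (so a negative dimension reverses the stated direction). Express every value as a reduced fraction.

d4 = 17/6
d5 = -12/5
d6 = 73/4
d7 = 73/20
d8 = 73/12
d9 = 327/20
endpoint = (599/60, 73/12)

Apply edit: d3 := 10/3
  d4 = d2 - d1 = 17/6
  d5 = d2/5 - 2 - d3/2 = -12/5
  d6 = d2 + d3*4 - d4/2 = 73/4
  d7 = d6/5 = 73/20
  d8 = d6/3 = 73/12
  d9 = d1/2 + d7*4 = 327/20
Walk from origin (0, 0):
  seg 1: up by d8 = 73/12 → (0, 73/12)
  seg 2: left by d3 = 10/3 → (-10/3, 73/12)
  seg 3: right by d2 = 19/3 → (3, 73/12)
  seg 4: up by d7 = 73/20 → (3, 146/15)
  seg 5: right by d3 = 10/3 → (19/3, 146/15)
  seg 6: down by d7 = 73/20 → (19/3, 73/12)
  seg 7: right by d7 = 73/20 → (599/60, 73/12)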